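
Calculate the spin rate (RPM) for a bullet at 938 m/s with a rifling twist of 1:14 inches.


twist_m = 14*0.0254 = 0.3556 m
spin = v/twist = 938/0.3556 = 2637.795 rev/s
RPM = spin*60 = 2637.795*60 ≈ 158268 RPM

158268 RPM


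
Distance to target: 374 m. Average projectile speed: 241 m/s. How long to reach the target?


t = d/v = 374/241 = 1.552 s

1.552 s


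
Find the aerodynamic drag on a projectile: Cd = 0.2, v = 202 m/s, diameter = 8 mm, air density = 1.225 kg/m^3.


A = pi*(d/2)^2 = pi*(8/2000)^2 = 5.02655e-05 m^2
Fd = 0.5*Cd*rho*A*v^2 = 0.5*0.2*1.225*5.02655e-05*202^2 = 0.2513 N

0.2513 N


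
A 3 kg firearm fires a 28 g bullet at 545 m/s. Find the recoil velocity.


v_recoil = m_p * v_p / m_gun = 0.028 * 545 / 3 = 5.087 m/s

5.087 m/s


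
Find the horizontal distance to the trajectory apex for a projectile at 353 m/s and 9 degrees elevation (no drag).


R = v0^2*sin(2*theta)/g = 353^2*sin(2*9°)/9.81 = 3925.21 m
apex_dist = R/2 = 3925.21/2 = 1963 m

1963 m


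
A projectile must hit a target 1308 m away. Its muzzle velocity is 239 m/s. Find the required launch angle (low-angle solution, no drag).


sin(2*theta) = R*g/v0^2 = 1308*9.81/239^2 = 0.224637, theta = arcsin(0.224637)/2 = 6.491°

6.491 degrees


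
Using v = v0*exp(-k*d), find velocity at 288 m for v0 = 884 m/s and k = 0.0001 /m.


v = v0*exp(-k*d) = 884*exp(-0.0001*288) = 858.9 m/s

858.9 m/s


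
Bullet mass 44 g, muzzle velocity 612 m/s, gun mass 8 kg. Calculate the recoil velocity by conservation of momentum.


v_recoil = m_p * v_p / m_gun = 0.044 * 612 / 8 = 3.366 m/s

3.366 m/s


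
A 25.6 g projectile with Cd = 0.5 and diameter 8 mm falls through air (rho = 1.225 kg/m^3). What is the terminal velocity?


A = pi*(d/2)^2 = pi*(8/2000)^2 = 5.02655e-05 m^2
vt = sqrt(2mg/(Cd*rho*A)) = sqrt(2*0.0256*9.81/(0.5 * 1.225 * 5.02655e-05)) = 127.7 m/s

127.7 m/s


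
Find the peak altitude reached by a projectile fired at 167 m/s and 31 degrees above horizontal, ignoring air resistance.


H = (v0*sin(theta))^2 / (2g) = (167*sin(31°))^2 / (2*9.81) = 377.1 m

377.1 m


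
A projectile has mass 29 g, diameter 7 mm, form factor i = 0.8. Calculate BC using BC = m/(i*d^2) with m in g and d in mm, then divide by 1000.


BC = m/(i*d^2*1000) = 29/(0.8 * 7^2 * 1000) = 0.0007398

0.0007398


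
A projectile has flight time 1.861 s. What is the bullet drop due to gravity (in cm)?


drop = 0.5*g*t^2 = 0.5*9.81*1.861^2 = 16.9876 m ≈ 1699 cm

1699 cm


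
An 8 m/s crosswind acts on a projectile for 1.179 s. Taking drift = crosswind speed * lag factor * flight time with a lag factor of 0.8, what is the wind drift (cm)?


drift = v_wind * lag * t = 8 * 0.8 * 1.179 = 7.5456 m ≈ 754.6 cm

754.6 cm


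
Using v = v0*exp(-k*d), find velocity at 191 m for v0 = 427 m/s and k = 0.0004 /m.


v = v0*exp(-k*d) = 427*exp(-0.0004*191) = 395.6 m/s

395.6 m/s


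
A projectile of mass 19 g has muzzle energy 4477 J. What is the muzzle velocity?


v = sqrt(2*E/m) = sqrt(2*4477/0.019) = 686.5 m/s

686.5 m/s


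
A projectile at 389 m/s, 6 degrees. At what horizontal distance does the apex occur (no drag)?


R = v0^2*sin(2*theta)/g = 389^2*sin(2*6°)/9.81 = 3207.07 m
apex_dist = R/2 = 3207.07/2 = 1604 m

1604 m


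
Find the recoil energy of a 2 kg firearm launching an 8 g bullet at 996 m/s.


v_r = m_p*v_p/m_gun = 0.008*996/2 = 3.984 m/s, E_r = 0.5*m_gun*v_r^2 = 0.5*2*3.984^2 = 15.87 J

15.87 J


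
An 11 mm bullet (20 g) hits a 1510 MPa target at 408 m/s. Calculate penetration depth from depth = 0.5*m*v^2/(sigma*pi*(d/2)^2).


A = pi*(d/2)^2 = pi*(11/2)^2 = 95.0332 mm^2
E = 0.5*m*v^2 = 0.5*0.02*408^2 = 1664.64 J
depth = E/(sigma*A) = 1664.64 J / (1510 MPa * 95.0332 mm^2) = 1664.64/(1510 * 95.0332) m = 0.0116003 m ≈ 11.6 mm

11.6 mm


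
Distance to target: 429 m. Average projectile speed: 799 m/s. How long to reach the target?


t = d/v = 429/799 = 0.5369 s

0.5369 s


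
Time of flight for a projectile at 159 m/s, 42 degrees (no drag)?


T = 2*v0*sin(theta)/g = 2*159*sin(42°)/9.81 = 21.69 s

21.69 s


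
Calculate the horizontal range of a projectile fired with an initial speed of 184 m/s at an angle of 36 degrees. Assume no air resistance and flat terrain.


R = v0^2 * sin(2*theta) / g = 184^2 * sin(2*36°) / 9.81 = 3282 m

3282 m


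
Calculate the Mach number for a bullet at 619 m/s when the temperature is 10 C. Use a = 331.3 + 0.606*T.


a = 331.3 + 0.606*(10) = 337.36 m/s
M = v/a = 619/337.36 = 1.835

1.835


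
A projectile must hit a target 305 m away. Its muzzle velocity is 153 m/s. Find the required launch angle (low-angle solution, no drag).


sin(2*theta) = R*g/v0^2 = 305*9.81/153^2 = 0.127816, theta = arcsin(0.127816)/2 = 3.672°

3.672 degrees


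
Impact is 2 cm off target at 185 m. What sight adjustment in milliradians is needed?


1 mrad subtends 1 cm per 10 m of range, so adj = error_cm / (dist_m / 10) = 2 / (185/10) = 0.1081 mrad

0.1081 mrad


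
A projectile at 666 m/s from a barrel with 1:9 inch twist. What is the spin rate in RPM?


twist_m = 9*0.0254 = 0.2286 m
spin = v/twist = 666/0.2286 = 2913.386 rev/s
RPM = spin*60 = 2913.386*60 ≈ 174803 RPM

174803 RPM


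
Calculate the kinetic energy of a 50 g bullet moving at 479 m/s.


E = 0.5*m*v^2 = 0.5*0.05*479^2 = 5736 J

5736 J


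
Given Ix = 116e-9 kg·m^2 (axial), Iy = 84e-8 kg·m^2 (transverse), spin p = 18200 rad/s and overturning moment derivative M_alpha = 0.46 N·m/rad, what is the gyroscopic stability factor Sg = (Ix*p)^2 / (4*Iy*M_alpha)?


Sg = Ix^2 * p^2 / (4 * Iy * M_alpha) = (116e-9)^2 * 18200^2 / (4 * 84e-8 * 0.46) = 2.884

2.884


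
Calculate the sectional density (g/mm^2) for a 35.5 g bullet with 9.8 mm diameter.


SD = m/d^2 = 35.5/9.8^2 = 0.3696 g/mm^2

0.3696 g/mm^2


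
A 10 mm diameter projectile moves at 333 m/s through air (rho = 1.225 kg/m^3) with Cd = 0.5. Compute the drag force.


A = pi*(d/2)^2 = pi*(10/2000)^2 = 7.85398e-05 m^2
Fd = 0.5*Cd*rho*A*v^2 = 0.5*0.5*1.225*7.85398e-05*333^2 = 2.667 N

2.667 N


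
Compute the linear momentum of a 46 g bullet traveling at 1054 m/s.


p = m*v = 0.046*1054 = 48.48 kg·m/s

48.48 kg·m/s


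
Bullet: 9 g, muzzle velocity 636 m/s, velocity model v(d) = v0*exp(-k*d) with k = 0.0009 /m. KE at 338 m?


v = v0*exp(-k*d) = 636*exp(-0.0009*338) = 469.186 m/s
E = 0.5*m*v^2 = 0.5*0.009*469.186^2 = 990.6 J

990.6 J


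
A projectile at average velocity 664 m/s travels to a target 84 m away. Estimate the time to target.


t = d/v = 84/664 = 0.1265 s

0.1265 s


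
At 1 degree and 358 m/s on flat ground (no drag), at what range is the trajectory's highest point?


R = v0^2*sin(2*theta)/g = 358^2*sin(2*1°)/9.81 = 455.949 m
apex_dist = R/2 = 455.949/2 = 228 m

228 m


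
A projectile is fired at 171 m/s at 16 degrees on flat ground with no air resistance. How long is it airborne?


T = 2*v0*sin(theta)/g = 2*171*sin(16°)/9.81 = 9.609 s

9.609 s


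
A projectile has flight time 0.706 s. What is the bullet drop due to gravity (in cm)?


drop = 0.5*g*t^2 = 0.5*9.81*0.706^2 = 2.44483 m ≈ 244.5 cm

244.5 cm


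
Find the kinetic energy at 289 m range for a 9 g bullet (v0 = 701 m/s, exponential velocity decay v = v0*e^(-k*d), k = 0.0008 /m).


v = v0*exp(-k*d) = 701*exp(-0.0008*289) = 556.3 m/s
E = 0.5*m*v^2 = 0.5*0.009*556.3^2 = 1393 J

1393 J


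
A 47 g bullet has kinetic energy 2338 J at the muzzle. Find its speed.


v = sqrt(2*E/m) = sqrt(2*2338/0.047) = 315.4 m/s

315.4 m/s


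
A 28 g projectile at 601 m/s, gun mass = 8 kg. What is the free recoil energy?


v_r = m_p*v_p/m_gun = 0.028*601/8 = 2.1035 m/s, E_r = 0.5*m_gun*v_r^2 = 0.5*8*2.1035^2 = 17.7 J

17.7 J


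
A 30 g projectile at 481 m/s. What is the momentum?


p = m*v = 0.03*481 = 14.43 kg·m/s

14.43 kg·m/s


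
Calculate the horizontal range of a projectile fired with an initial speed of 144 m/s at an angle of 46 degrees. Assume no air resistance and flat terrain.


R = v0^2 * sin(2*theta) / g = 144^2 * sin(2*46°) / 9.81 = 2112 m

2112 m


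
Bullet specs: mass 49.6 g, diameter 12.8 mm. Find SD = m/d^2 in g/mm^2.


SD = m/d^2 = 49.6/12.8^2 = 0.3027 g/mm^2

0.3027 g/mm^2


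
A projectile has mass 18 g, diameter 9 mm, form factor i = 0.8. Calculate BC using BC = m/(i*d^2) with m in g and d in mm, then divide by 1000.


BC = m/(i*d^2*1000) = 18/(0.8 * 9^2 * 1000) = 0.0002778

0.0002778


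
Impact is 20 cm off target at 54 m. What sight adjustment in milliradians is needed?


1 mrad subtends 1 cm per 10 m of range, so adj = error_cm / (dist_m / 10) = 20 / (54/10) = 3.704 mrad

3.704 mrad


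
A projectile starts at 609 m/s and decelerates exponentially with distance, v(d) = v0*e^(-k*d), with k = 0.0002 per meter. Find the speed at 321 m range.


v = v0*exp(-k*d) = 609*exp(-0.0002*321) = 571.1 m/s

571.1 m/s


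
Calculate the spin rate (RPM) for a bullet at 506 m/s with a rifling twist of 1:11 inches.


twist_m = 11*0.0254 = 0.2794 m
spin = v/twist = 506/0.2794 = 1811.024 rev/s
RPM = spin*60 = 1811.024*60 ≈ 108661 RPM

108661 RPM


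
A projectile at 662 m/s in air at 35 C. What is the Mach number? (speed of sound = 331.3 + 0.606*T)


a = 331.3 + 0.606*(35) = 352.51 m/s
M = v/a = 662/352.51 = 1.878

1.878


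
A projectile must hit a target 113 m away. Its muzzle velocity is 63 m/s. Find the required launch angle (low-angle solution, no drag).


sin(2*theta) = R*g/v0^2 = 113*9.81/63^2 = 0.279297, theta = arcsin(0.279297)/2 = 8.109°

8.109 degrees


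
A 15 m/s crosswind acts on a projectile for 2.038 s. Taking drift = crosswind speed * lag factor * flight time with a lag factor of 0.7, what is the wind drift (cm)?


drift = v_wind * lag * t = 15 * 0.7 * 2.038 = 21.399 m ≈ 2140 cm

2140 cm


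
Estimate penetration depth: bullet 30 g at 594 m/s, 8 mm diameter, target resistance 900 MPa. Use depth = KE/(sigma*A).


A = pi*(d/2)^2 = pi*(8/2)^2 = 50.2655 mm^2
E = 0.5*m*v^2 = 0.5*0.03*594^2 = 5292.54 J
depth = E/(sigma*A) = 5292.54 J / (900 MPa * 50.2655 mm^2) = 5292.54/(900 * 50.2655) m = 0.116991 m ≈ 117 mm

117 mm


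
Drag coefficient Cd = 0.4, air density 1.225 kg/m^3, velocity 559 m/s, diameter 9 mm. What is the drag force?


A = pi*(d/2)^2 = pi*(9/2000)^2 = 6.36173e-05 m^2
Fd = 0.5*Cd*rho*A*v^2 = 0.5*0.4*1.225*6.36173e-05*559^2 = 4.87 N

4.87 N


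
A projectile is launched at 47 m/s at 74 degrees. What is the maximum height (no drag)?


H = (v0*sin(theta))^2 / (2g) = (47*sin(74°))^2 / (2*9.81) = 104 m

104 m


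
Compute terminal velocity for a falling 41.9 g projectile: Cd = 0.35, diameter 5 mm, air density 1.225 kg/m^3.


A = pi*(d/2)^2 = pi*(5/2000)^2 = 1.96350e-05 m^2
vt = sqrt(2mg/(Cd*rho*A)) = sqrt(2*0.0419*9.81/(0.35 * 1.225 * 1.96350e-05)) = 312.5 m/s

312.5 m/s


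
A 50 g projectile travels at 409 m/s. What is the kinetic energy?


E = 0.5*m*v^2 = 0.5*0.05*409^2 = 4182 J

4182 J


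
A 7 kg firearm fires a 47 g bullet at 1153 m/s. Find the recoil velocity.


v_recoil = m_p * v_p / m_gun = 0.047 * 1153 / 7 = 7.742 m/s

7.742 m/s


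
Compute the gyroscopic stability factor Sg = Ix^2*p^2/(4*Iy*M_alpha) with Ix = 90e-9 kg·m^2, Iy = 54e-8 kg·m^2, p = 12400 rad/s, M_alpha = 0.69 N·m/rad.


Sg = Ix^2 * p^2 / (4 * Iy * M_alpha) = (90e-9)^2 * 12400^2 / (4 * 54e-8 * 0.69) = 0.8357

0.8357


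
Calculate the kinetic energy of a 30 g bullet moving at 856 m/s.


E = 0.5*m*v^2 = 0.5*0.03*856^2 = 10991 J

10991 J


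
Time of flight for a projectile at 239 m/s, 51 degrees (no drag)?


T = 2*v0*sin(theta)/g = 2*239*sin(51°)/9.81 = 37.87 s

37.87 s


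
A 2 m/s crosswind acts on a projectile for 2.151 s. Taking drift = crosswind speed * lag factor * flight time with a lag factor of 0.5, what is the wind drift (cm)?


drift = v_wind * lag * t = 2 * 0.5 * 2.151 = 2.151 m ≈ 215.1 cm

215.1 cm


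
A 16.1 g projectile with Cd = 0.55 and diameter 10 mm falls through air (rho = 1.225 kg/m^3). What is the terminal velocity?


A = pi*(d/2)^2 = pi*(10/2000)^2 = 7.85398e-05 m^2
vt = sqrt(2mg/(Cd*rho*A)) = sqrt(2*0.0161*9.81/(0.55 * 1.225 * 7.85398e-05)) = 77.26 m/s

77.26 m/s


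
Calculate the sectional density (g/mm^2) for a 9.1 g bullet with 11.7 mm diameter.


SD = m/d^2 = 9.1/11.7^2 = 0.06648 g/mm^2

0.06648 g/mm^2


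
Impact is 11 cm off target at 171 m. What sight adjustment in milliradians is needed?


1 mrad subtends 1 cm per 10 m of range, so adj = error_cm / (dist_m / 10) = 11 / (171/10) = 0.6433 mrad

0.6433 mrad


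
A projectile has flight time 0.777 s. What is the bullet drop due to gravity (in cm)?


drop = 0.5*g*t^2 = 0.5*9.81*0.777^2 = 2.96129 m ≈ 296.1 cm

296.1 cm


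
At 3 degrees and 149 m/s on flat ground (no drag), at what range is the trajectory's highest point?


R = v0^2*sin(2*theta)/g = 149^2*sin(2*3°)/9.81 = 236.558 m
apex_dist = R/2 = 236.558/2 = 118.3 m

118.3 m


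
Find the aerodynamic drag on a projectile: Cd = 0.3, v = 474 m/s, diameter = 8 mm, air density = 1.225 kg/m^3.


A = pi*(d/2)^2 = pi*(8/2000)^2 = 5.02655e-05 m^2
Fd = 0.5*Cd*rho*A*v^2 = 0.5*0.3*1.225*5.02655e-05*474^2 = 2.075 N

2.075 N


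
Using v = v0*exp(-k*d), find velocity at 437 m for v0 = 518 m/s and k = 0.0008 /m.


v = v0*exp(-k*d) = 518*exp(-0.0008*437) = 365.2 m/s

365.2 m/s


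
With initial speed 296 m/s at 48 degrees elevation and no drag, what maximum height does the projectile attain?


H = (v0*sin(theta))^2 / (2g) = (296*sin(48°))^2 / (2*9.81) = 2466 m

2466 m


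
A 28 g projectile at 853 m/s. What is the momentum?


p = m*v = 0.028*853 = 23.88 kg·m/s

23.88 kg·m/s


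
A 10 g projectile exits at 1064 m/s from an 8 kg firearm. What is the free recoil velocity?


v_recoil = m_p * v_p / m_gun = 0.01 * 1064 / 8 = 1.33 m/s

1.33 m/s


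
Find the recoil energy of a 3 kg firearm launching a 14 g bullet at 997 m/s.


v_r = m_p*v_p/m_gun = 0.014*997/3 = 4.65267 m/s, E_r = 0.5*m_gun*v_r^2 = 0.5*3*4.65267^2 = 32.47 J

32.47 J


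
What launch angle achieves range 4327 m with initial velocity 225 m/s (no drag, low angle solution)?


sin(2*theta) = R*g/v0^2 = 4327*9.81/225^2 = 0.838476, theta = arcsin(0.838476)/2 = 28.49°

28.49 degrees


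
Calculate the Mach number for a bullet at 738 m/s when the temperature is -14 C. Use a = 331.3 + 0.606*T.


a = 331.3 + 0.606*(-14) = 322.816 m/s
M = v/a = 738/322.816 = 2.286

2.286


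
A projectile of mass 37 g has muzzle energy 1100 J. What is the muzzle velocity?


v = sqrt(2*E/m) = sqrt(2*1100/0.037) = 243.8 m/s

243.8 m/s


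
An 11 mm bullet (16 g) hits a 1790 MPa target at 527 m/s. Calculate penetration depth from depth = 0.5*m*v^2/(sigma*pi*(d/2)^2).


A = pi*(d/2)^2 = pi*(11/2)^2 = 95.0332 mm^2
E = 0.5*m*v^2 = 0.5*0.016*527^2 = 2221.83 J
depth = E/(sigma*A) = 2221.83 J / (1790 MPa * 95.0332 mm^2) = 2221.83/(1790 * 95.0332) m = 0.0130612 m ≈ 13.06 mm

13.06 mm


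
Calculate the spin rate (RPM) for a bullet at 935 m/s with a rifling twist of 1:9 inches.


twist_m = 9*0.0254 = 0.2286 m
spin = v/twist = 935/0.2286 = 4090.114 rev/s
RPM = spin*60 = 4090.114*60 ≈ 245407 RPM

245407 RPM


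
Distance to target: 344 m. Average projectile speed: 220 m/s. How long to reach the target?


t = d/v = 344/220 = 1.564 s

1.564 s


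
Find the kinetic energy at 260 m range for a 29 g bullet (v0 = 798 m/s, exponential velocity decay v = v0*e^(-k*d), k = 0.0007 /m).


v = v0*exp(-k*d) = 798*exp(-0.0007*260) = 665.214 m/s
E = 0.5*m*v^2 = 0.5*0.029*665.214^2 = 6416 J

6416 J


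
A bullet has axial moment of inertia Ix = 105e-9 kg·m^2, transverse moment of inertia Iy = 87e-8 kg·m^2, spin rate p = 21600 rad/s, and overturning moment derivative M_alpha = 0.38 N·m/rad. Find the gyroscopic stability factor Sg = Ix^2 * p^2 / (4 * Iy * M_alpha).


Sg = Ix^2 * p^2 / (4 * Iy * M_alpha) = (105e-9)^2 * 21600^2 / (4 * 87e-8 * 0.38) = 3.89

3.89


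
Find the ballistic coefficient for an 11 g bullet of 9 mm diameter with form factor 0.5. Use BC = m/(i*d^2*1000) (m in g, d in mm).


BC = m/(i*d^2*1000) = 11/(0.5 * 9^2 * 1000) = 0.0002716

0.0002716


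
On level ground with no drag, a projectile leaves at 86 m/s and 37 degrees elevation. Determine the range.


R = v0^2 * sin(2*theta) / g = 86^2 * sin(2*37°) / 9.81 = 724.7 m

724.7 m


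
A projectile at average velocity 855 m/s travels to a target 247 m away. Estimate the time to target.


t = d/v = 247/855 = 0.2889 s

0.2889 s


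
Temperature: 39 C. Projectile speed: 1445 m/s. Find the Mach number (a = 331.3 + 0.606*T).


a = 331.3 + 0.606*(39) = 354.934 m/s
M = v/a = 1445/354.934 = 4.071

4.071


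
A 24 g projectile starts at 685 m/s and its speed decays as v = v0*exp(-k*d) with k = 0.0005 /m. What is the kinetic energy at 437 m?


v = v0*exp(-k*d) = 685*exp(-0.0005*437) = 550.551 m/s
E = 0.5*m*v^2 = 0.5*0.024*550.551^2 = 3637 J

3637 J


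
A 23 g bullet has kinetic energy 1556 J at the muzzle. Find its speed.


v = sqrt(2*E/m) = sqrt(2*1556/0.023) = 367.8 m/s

367.8 m/s


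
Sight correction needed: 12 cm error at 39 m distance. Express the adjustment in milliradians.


1 mrad subtends 1 cm per 10 m of range, so adj = error_cm / (dist_m / 10) = 12 / (39/10) = 3.077 mrad

3.077 mrad


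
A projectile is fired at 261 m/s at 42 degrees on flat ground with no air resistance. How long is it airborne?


T = 2*v0*sin(theta)/g = 2*261*sin(42°)/9.81 = 35.61 s

35.61 s


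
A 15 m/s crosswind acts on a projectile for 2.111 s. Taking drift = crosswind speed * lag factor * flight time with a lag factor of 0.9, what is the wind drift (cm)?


drift = v_wind * lag * t = 15 * 0.9 * 2.111 = 28.4985 m ≈ 2850 cm

2850 cm


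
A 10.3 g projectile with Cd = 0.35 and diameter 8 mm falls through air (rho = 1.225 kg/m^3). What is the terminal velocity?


A = pi*(d/2)^2 = pi*(8/2000)^2 = 5.02655e-05 m^2
vt = sqrt(2mg/(Cd*rho*A)) = sqrt(2*0.0103*9.81/(0.35 * 1.225 * 5.02655e-05)) = 96.83 m/s

96.83 m/s


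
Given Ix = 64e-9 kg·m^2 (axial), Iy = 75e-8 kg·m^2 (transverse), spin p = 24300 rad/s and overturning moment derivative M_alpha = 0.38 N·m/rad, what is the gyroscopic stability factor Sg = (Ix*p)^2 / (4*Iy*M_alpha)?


Sg = Ix^2 * p^2 / (4 * Iy * M_alpha) = (64e-9)^2 * 24300^2 / (4 * 75e-8 * 0.38) = 2.122

2.122


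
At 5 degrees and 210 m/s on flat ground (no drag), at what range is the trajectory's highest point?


R = v0^2*sin(2*theta)/g = 210^2*sin(2*5°)/9.81 = 780.62 m
apex_dist = R/2 = 780.62/2 = 390.3 m

390.3 m


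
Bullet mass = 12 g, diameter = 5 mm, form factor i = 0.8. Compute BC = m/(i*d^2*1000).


BC = m/(i*d^2*1000) = 12/(0.8 * 5^2 * 1000) = 0.0006

0.0006


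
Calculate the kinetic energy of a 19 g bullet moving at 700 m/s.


E = 0.5*m*v^2 = 0.5*0.019*700^2 = 4655 J

4655 J


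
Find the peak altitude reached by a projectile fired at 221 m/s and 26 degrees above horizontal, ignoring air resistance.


H = (v0*sin(theta))^2 / (2g) = (221*sin(26°))^2 / (2*9.81) = 478.4 m

478.4 m


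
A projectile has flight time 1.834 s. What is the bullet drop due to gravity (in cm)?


drop = 0.5*g*t^2 = 0.5*9.81*1.834^2 = 16.4982 m ≈ 1650 cm

1650 cm


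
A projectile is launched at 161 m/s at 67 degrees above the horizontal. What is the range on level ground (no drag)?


R = v0^2 * sin(2*theta) / g = 161^2 * sin(2*67°) / 9.81 = 1901 m

1901 m


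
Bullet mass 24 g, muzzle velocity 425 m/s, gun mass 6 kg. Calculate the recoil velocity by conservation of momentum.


v_recoil = m_p * v_p / m_gun = 0.024 * 425 / 6 = 1.7 m/s

1.7 m/s


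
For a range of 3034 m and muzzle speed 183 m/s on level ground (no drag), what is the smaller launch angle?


sin(2*theta) = R*g/v0^2 = 3034*9.81/183^2 = 0.888756, theta = arcsin(0.888756)/2 = 31.36°

31.36 degrees


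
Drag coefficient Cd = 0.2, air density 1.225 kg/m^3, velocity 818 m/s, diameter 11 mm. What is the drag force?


A = pi*(d/2)^2 = pi*(11/2000)^2 = 9.50332e-05 m^2
Fd = 0.5*Cd*rho*A*v^2 = 0.5*0.2*1.225*9.50332e-05*818^2 = 7.79 N

7.79 N


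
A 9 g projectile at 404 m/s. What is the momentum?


p = m*v = 0.009*404 = 3.636 kg·m/s

3.636 kg·m/s


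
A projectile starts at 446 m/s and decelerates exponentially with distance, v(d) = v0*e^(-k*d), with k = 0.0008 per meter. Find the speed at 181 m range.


v = v0*exp(-k*d) = 446*exp(-0.0008*181) = 385.9 m/s

385.9 m/s


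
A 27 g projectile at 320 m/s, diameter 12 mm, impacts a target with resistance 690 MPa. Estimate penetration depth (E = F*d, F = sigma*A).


A = pi*(d/2)^2 = pi*(12/2)^2 = 113.097 mm^2
E = 0.5*m*v^2 = 0.5*0.027*320^2 = 1382.4 J
depth = E/(sigma*A) = 1382.4 J / (690 MPa * 113.097 mm^2) = 1382.4/(690 * 113.097) m = 0.0177146 m ≈ 17.71 mm

17.71 mm


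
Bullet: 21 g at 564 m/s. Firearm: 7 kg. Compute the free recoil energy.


v_r = m_p*v_p/m_gun = 0.021*564/7 = 1.692 m/s, E_r = 0.5*m_gun*v_r^2 = 0.5*7*1.692^2 = 10.02 J

10.02 J


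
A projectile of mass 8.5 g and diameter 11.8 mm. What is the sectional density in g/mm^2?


SD = m/d^2 = 8.5/11.8^2 = 0.06105 g/mm^2

0.06105 g/mm^2


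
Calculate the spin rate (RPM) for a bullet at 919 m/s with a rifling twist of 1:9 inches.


twist_m = 9*0.0254 = 0.2286 m
spin = v/twist = 919/0.2286 = 4020.122 rev/s
RPM = spin*60 = 4020.122*60 ≈ 241207 RPM

241207 RPM


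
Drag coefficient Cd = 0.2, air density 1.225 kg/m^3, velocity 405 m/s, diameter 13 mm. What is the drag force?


A = pi*(d/2)^2 = pi*(13/2000)^2 = 1.32732e-04 m^2
Fd = 0.5*Cd*rho*A*v^2 = 0.5*0.2*1.225*1.32732e-04*405^2 = 2.667 N

2.667 N


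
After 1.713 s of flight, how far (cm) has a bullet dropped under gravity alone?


drop = 0.5*g*t^2 = 0.5*9.81*1.713^2 = 14.3931 m ≈ 1439 cm

1439 cm


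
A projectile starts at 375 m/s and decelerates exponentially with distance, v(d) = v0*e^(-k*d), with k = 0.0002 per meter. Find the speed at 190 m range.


v = v0*exp(-k*d) = 375*exp(-0.0002*190) = 361 m/s

361 m/s


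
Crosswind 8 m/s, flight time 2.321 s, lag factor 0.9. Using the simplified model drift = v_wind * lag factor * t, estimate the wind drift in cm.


drift = v_wind * lag * t = 8 * 0.9 * 2.321 = 16.7112 m ≈ 1671 cm

1671 cm


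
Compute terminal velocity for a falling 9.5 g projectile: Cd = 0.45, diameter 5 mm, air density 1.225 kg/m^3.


A = pi*(d/2)^2 = pi*(5/2000)^2 = 1.96350e-05 m^2
vt = sqrt(2mg/(Cd*rho*A)) = sqrt(2*0.0095*9.81/(0.45 * 1.225 * 1.96350e-05)) = 131.2 m/s

131.2 m/s


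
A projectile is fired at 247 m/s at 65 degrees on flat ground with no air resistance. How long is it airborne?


T = 2*v0*sin(theta)/g = 2*247*sin(65°)/9.81 = 45.64 s

45.64 s


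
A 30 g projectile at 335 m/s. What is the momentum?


p = m*v = 0.03*335 = 10.05 kg·m/s

10.05 kg·m/s


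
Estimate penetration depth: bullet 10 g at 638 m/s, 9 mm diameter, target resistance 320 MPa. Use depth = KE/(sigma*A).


A = pi*(d/2)^2 = pi*(9/2)^2 = 63.6173 mm^2
E = 0.5*m*v^2 = 0.5*0.01*638^2 = 2035.22 J
depth = E/(sigma*A) = 2035.22 J / (320 MPa * 63.6173 mm^2) = 2035.22/(320 * 63.6173) m = 0.0999739 m ≈ 99.97 mm

99.97 mm


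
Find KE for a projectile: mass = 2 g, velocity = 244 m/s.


E = 0.5*m*v^2 = 0.5*0.002*244^2 = 59.54 J

59.54 J


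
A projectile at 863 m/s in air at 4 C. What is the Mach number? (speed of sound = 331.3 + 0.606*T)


a = 331.3 + 0.606*(4) = 333.724 m/s
M = v/a = 863/333.724 = 2.586

2.586


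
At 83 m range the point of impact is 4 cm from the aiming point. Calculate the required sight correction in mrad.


1 mrad subtends 1 cm per 10 m of range, so adj = error_cm / (dist_m / 10) = 4 / (83/10) = 0.4819 mrad

0.4819 mrad


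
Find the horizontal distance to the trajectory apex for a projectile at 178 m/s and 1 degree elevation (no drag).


R = v0^2*sin(2*theta)/g = 178^2*sin(2*1°)/9.81 = 112.717 m
apex_dist = R/2 = 112.717/2 = 56.36 m

56.36 m


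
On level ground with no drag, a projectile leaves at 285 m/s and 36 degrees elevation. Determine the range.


R = v0^2 * sin(2*theta) / g = 285^2 * sin(2*36°) / 9.81 = 7875 m

7875 m


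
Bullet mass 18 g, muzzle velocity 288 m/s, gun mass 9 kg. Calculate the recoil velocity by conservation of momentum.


v_recoil = m_p * v_p / m_gun = 0.018 * 288 / 9 = 0.576 m/s

0.576 m/s


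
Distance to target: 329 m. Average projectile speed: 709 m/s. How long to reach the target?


t = d/v = 329/709 = 0.464 s

0.464 s


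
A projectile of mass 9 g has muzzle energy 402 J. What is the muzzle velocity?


v = sqrt(2*E/m) = sqrt(2*402/0.009) = 298.9 m/s

298.9 m/s


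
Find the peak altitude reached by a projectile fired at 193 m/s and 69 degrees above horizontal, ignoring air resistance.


H = (v0*sin(theta))^2 / (2g) = (193*sin(69°))^2 / (2*9.81) = 1655 m

1655 m


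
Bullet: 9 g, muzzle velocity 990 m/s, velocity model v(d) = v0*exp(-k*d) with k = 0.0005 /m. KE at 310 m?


v = v0*exp(-k*d) = 990*exp(-0.0005*310) = 847.851 m/s
E = 0.5*m*v^2 = 0.5*0.009*847.851^2 = 3235 J

3235 J


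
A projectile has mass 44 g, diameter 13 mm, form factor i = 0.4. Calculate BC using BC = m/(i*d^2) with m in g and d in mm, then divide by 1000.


BC = m/(i*d^2*1000) = 44/(0.4 * 13^2 * 1000) = 0.0006509

0.0006509


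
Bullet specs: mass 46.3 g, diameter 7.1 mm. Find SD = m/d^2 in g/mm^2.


SD = m/d^2 = 46.3/7.1^2 = 0.9185 g/mm^2

0.9185 g/mm^2


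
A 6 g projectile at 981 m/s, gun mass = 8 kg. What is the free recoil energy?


v_r = m_p*v_p/m_gun = 0.006*981/8 = 0.73575 m/s, E_r = 0.5*m_gun*v_r^2 = 0.5*8*0.73575^2 = 2.165 J

2.165 J


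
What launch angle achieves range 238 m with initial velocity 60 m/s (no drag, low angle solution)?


sin(2*theta) = R*g/v0^2 = 238*9.81/60^2 = 0.64855, theta = arcsin(0.64855)/2 = 20.22°

20.22 degrees


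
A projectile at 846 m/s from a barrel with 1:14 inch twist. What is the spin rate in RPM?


twist_m = 14*0.0254 = 0.3556 m
spin = v/twist = 846/0.3556 = 2379.078 rev/s
RPM = spin*60 = 2379.078*60 ≈ 142745 RPM

142745 RPM


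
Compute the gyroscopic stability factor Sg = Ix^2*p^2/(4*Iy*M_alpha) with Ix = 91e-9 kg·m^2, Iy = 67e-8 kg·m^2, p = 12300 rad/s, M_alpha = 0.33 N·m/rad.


Sg = Ix^2 * p^2 / (4 * Iy * M_alpha) = (91e-9)^2 * 12300^2 / (4 * 67e-8 * 0.33) = 1.417

1.417


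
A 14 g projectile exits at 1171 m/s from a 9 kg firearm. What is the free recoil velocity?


v_recoil = m_p * v_p / m_gun = 0.014 * 1171 / 9 = 1.822 m/s

1.822 m/s


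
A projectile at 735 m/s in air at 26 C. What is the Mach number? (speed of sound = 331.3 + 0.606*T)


a = 331.3 + 0.606*(26) = 347.056 m/s
M = v/a = 735/347.056 = 2.118

2.118


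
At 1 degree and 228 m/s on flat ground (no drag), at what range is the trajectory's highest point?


R = v0^2*sin(2*theta)/g = 228^2*sin(2*1°)/9.81 = 184.935 m
apex_dist = R/2 = 184.935/2 = 92.47 m

92.47 m


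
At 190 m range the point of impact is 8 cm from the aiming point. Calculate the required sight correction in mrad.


1 mrad subtends 1 cm per 10 m of range, so adj = error_cm / (dist_m / 10) = 8 / (190/10) = 0.4211 mrad

0.4211 mrad


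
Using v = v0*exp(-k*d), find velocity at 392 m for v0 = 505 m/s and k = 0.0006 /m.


v = v0*exp(-k*d) = 505*exp(-0.0006*392) = 399.2 m/s

399.2 m/s


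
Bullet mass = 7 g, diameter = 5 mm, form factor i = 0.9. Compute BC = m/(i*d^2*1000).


BC = m/(i*d^2*1000) = 7/(0.9 * 5^2 * 1000) = 0.0003111

0.0003111


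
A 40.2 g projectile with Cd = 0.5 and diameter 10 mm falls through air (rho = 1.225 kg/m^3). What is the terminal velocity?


A = pi*(d/2)^2 = pi*(10/2000)^2 = 7.85398e-05 m^2
vt = sqrt(2mg/(Cd*rho*A)) = sqrt(2*0.0402*9.81/(0.5 * 1.225 * 7.85398e-05)) = 128 m/s

128 m/s


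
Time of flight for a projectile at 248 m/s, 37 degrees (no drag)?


T = 2*v0*sin(theta)/g = 2*248*sin(37°)/9.81 = 30.43 s

30.43 s


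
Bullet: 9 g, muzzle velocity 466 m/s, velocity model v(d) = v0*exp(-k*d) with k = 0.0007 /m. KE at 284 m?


v = v0*exp(-k*d) = 466*exp(-0.0007*284) = 381.987 m/s
E = 0.5*m*v^2 = 0.5*0.009*381.987^2 = 656.6 J

656.6 J


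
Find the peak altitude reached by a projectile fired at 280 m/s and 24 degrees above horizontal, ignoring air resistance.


H = (v0*sin(theta))^2 / (2g) = (280*sin(24°))^2 / (2*9.81) = 661.1 m

661.1 m


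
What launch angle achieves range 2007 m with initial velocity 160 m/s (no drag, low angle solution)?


sin(2*theta) = R*g/v0^2 = 2007*9.81/160^2 = 0.769089, theta = arcsin(0.769089)/2 = 25.14°

25.14 degrees


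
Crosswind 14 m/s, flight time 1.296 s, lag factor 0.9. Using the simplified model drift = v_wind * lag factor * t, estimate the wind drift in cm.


drift = v_wind * lag * t = 14 * 0.9 * 1.296 = 16.3296 m ≈ 1633 cm

1633 cm


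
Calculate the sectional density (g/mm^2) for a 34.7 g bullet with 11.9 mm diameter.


SD = m/d^2 = 34.7/11.9^2 = 0.245 g/mm^2

0.245 g/mm^2


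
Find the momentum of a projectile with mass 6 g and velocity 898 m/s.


p = m*v = 0.006*898 = 5.388 kg·m/s

5.388 kg·m/s


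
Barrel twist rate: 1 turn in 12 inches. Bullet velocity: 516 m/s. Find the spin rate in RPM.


twist_m = 12*0.0254 = 0.3048 m
spin = v/twist = 516/0.3048 = 1692.913 rev/s
RPM = spin*60 = 1692.913*60 ≈ 101575 RPM

101575 RPM


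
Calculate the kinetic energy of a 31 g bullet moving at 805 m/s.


E = 0.5*m*v^2 = 0.5*0.031*805^2 = 10044 J

10044 J


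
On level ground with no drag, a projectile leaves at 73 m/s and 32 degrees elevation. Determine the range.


R = v0^2 * sin(2*theta) / g = 73^2 * sin(2*32°) / 9.81 = 488.2 m

488.2 m


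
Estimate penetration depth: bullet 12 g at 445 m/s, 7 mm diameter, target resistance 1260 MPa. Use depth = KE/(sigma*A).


A = pi*(d/2)^2 = pi*(7/2)^2 = 38.4845 mm^2
E = 0.5*m*v^2 = 0.5*0.012*445^2 = 1188.15 J
depth = E/(sigma*A) = 1188.15 J / (1260 MPa * 38.4845 mm^2) = 1188.15/(1260 * 38.4845) m = 0.0245027 m ≈ 24.5 mm

24.5 mm


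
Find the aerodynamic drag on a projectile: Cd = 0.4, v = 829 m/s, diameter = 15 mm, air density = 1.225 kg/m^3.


A = pi*(d/2)^2 = pi*(15/2000)^2 = 1.76715e-04 m^2
Fd = 0.5*Cd*rho*A*v^2 = 0.5*0.4*1.225*1.76715e-04*829^2 = 29.75 N

29.75 N


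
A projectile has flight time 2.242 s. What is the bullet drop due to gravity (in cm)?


drop = 0.5*g*t^2 = 0.5*9.81*2.242^2 = 24.6553 m ≈ 2466 cm

2466 cm


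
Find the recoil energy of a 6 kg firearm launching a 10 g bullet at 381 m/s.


v_r = m_p*v_p/m_gun = 0.01*381/6 = 0.635 m/s, E_r = 0.5*m_gun*v_r^2 = 0.5*6*0.635^2 = 1.21 J

1.21 J


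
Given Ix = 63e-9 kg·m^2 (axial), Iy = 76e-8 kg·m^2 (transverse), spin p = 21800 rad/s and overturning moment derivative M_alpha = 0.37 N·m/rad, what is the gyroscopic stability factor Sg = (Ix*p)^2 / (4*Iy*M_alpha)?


Sg = Ix^2 * p^2 / (4 * Iy * M_alpha) = (63e-9)^2 * 21800^2 / (4 * 76e-8 * 0.37) = 1.677

1.677


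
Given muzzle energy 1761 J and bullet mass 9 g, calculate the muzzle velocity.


v = sqrt(2*E/m) = sqrt(2*1761/0.009) = 625.6 m/s

625.6 m/s


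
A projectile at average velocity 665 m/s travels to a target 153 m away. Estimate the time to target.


t = d/v = 153/665 = 0.2301 s

0.2301 s


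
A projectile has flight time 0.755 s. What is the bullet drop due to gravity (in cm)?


drop = 0.5*g*t^2 = 0.5*9.81*0.755^2 = 2.79597 m ≈ 279.6 cm

279.6 cm


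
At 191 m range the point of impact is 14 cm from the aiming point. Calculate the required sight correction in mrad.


1 mrad subtends 1 cm per 10 m of range, so adj = error_cm / (dist_m / 10) = 14 / (191/10) = 0.733 mrad

0.733 mrad


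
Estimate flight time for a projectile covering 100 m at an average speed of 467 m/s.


t = d/v = 100/467 = 0.2141 s

0.2141 s


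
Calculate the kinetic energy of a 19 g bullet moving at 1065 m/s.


E = 0.5*m*v^2 = 0.5*0.019*1065^2 = 10775 J

10775 J


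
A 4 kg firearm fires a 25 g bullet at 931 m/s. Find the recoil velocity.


v_recoil = m_p * v_p / m_gun = 0.025 * 931 / 4 = 5.819 m/s

5.819 m/s


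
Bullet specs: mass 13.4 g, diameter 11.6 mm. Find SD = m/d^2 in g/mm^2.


SD = m/d^2 = 13.4/11.6^2 = 0.09958 g/mm^2

0.09958 g/mm^2


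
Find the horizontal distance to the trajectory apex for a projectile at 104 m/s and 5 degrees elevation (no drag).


R = v0^2*sin(2*theta)/g = 104^2*sin(2*5°)/9.81 = 191.456 m
apex_dist = R/2 = 191.456/2 = 95.73 m

95.73 m


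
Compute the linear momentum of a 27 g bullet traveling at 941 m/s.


p = m*v = 0.027*941 = 25.41 kg·m/s

25.41 kg·m/s


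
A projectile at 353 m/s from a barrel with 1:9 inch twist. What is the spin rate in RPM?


twist_m = 9*0.0254 = 0.2286 m
spin = v/twist = 353/0.2286 = 1544.182 rev/s
RPM = spin*60 = 1544.182*60 ≈ 92651 RPM

92651 RPM


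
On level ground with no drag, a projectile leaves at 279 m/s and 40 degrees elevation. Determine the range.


R = v0^2 * sin(2*theta) / g = 279^2 * sin(2*40°) / 9.81 = 7814 m

7814 m


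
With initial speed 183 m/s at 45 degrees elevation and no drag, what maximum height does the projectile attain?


H = (v0*sin(theta))^2 / (2g) = (183*sin(45°))^2 / (2*9.81) = 853.4 m

853.4 m


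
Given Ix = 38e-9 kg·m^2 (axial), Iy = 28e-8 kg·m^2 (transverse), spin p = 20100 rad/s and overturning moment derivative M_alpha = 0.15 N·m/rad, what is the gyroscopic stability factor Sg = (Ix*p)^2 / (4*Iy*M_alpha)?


Sg = Ix^2 * p^2 / (4 * Iy * M_alpha) = (38e-9)^2 * 20100^2 / (4 * 28e-8 * 0.15) = 3.473

3.473


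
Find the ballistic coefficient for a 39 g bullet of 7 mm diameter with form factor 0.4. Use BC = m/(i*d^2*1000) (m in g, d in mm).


BC = m/(i*d^2*1000) = 39/(0.4 * 7^2 * 1000) = 0.00199

0.00199


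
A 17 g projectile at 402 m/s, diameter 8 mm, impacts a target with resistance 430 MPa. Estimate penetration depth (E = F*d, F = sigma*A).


A = pi*(d/2)^2 = pi*(8/2)^2 = 50.2655 mm^2
E = 0.5*m*v^2 = 0.5*0.017*402^2 = 1373.63 J
depth = E/(sigma*A) = 1373.63 J / (430 MPa * 50.2655 mm^2) = 1373.63/(430 * 50.2655) m = 0.0635525 m ≈ 63.55 mm

63.55 mm


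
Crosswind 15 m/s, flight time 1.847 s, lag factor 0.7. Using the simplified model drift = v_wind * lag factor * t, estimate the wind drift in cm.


drift = v_wind * lag * t = 15 * 0.7 * 1.847 = 19.3935 m ≈ 1939 cm

1939 cm


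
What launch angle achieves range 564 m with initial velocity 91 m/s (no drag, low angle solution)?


sin(2*theta) = R*g/v0^2 = 564*9.81/91^2 = 0.668137, theta = arcsin(0.668137)/2 = 20.96°

20.96 degrees


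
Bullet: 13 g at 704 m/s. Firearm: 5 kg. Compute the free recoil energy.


v_r = m_p*v_p/m_gun = 0.013*704/5 = 1.8304 m/s, E_r = 0.5*m_gun*v_r^2 = 0.5*5*1.8304^2 = 8.376 J

8.376 J


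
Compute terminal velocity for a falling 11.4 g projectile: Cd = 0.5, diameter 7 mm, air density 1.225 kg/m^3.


A = pi*(d/2)^2 = pi*(7/2000)^2 = 3.84845e-05 m^2
vt = sqrt(2mg/(Cd*rho*A)) = sqrt(2*0.0114*9.81/(0.5 * 1.225 * 3.84845e-05)) = 97.41 m/s

97.41 m/s


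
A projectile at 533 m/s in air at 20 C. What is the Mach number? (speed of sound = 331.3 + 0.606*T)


a = 331.3 + 0.606*(20) = 343.42 m/s
M = v/a = 533/343.42 = 1.552

1.552


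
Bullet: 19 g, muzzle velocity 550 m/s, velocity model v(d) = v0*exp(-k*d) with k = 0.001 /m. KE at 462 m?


v = v0*exp(-k*d) = 550*exp(-0.001*462) = 346.512 m/s
E = 0.5*m*v^2 = 0.5*0.019*346.512^2 = 1141 J

1141 J


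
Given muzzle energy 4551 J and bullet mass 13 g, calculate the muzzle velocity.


v = sqrt(2*E/m) = sqrt(2*4551/0.013) = 836.8 m/s

836.8 m/s


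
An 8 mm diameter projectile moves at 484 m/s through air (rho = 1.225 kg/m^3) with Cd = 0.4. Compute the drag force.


A = pi*(d/2)^2 = pi*(8/2000)^2 = 5.02655e-05 m^2
Fd = 0.5*Cd*rho*A*v^2 = 0.5*0.4*1.225*5.02655e-05*484^2 = 2.885 N

2.885 N


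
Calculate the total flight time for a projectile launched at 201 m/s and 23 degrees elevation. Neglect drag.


T = 2*v0*sin(theta)/g = 2*201*sin(23°)/9.81 = 16.01 s

16.01 s


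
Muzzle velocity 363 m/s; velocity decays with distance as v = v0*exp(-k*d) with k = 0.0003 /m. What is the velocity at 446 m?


v = v0*exp(-k*d) = 363*exp(-0.0003*446) = 317.5 m/s

317.5 m/s


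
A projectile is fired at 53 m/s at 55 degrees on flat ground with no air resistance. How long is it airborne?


T = 2*v0*sin(theta)/g = 2*53*sin(55°)/9.81 = 8.851 s

8.851 s


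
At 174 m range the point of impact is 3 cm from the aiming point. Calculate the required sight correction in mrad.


1 mrad subtends 1 cm per 10 m of range, so adj = error_cm / (dist_m / 10) = 3 / (174/10) = 0.1724 mrad

0.1724 mrad


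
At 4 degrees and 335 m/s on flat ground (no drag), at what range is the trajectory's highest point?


R = v0^2*sin(2*theta)/g = 335^2*sin(2*4°)/9.81 = 1592.12 m
apex_dist = R/2 = 1592.12/2 = 796.1 m

796.1 m


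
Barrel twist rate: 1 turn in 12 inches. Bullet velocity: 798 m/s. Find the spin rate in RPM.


twist_m = 12*0.0254 = 0.3048 m
spin = v/twist = 798/0.3048 = 2618.11 rev/s
RPM = spin*60 = 2618.11*60 ≈ 157087 RPM

157087 RPM


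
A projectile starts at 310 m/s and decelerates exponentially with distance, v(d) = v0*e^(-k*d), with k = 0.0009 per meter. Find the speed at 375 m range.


v = v0*exp(-k*d) = 310*exp(-0.0009*375) = 221.2 m/s

221.2 m/s


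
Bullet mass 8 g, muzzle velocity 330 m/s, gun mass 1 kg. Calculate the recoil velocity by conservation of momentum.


v_recoil = m_p * v_p / m_gun = 0.008 * 330 / 1 = 2.64 m/s

2.64 m/s


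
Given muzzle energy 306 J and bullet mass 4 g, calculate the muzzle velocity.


v = sqrt(2*E/m) = sqrt(2*306/0.004) = 391.2 m/s

391.2 m/s


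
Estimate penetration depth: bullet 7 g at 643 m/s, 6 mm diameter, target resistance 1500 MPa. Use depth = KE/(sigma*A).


A = pi*(d/2)^2 = pi*(6/2)^2 = 28.2743 mm^2
E = 0.5*m*v^2 = 0.5*0.007*643^2 = 1447.07 J
depth = E/(sigma*A) = 1447.07 J / (1500 MPa * 28.2743 mm^2) = 1447.07/(1500 * 28.2743) m = 0.0341198 m ≈ 34.12 mm

34.12 mm


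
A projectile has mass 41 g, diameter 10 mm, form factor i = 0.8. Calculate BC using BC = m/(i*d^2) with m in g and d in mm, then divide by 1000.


BC = m/(i*d^2*1000) = 41/(0.8 * 10^2 * 1000) = 0.0005125

0.0005125


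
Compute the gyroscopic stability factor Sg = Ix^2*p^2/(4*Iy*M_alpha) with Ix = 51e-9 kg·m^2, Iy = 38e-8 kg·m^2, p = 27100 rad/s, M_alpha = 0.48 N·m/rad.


Sg = Ix^2 * p^2 / (4 * Iy * M_alpha) = (51e-9)^2 * 27100^2 / (4 * 38e-8 * 0.48) = 2.618

2.618


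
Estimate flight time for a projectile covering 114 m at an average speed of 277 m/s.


t = d/v = 114/277 = 0.4116 s

0.4116 s


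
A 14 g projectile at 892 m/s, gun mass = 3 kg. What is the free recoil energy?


v_r = m_p*v_p/m_gun = 0.014*892/3 = 4.16267 m/s, E_r = 0.5*m_gun*v_r^2 = 0.5*3*4.16267^2 = 25.99 J

25.99 J


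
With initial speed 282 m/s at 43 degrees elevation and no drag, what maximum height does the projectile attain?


H = (v0*sin(theta))^2 / (2g) = (282*sin(43°))^2 / (2*9.81) = 1885 m

1885 m


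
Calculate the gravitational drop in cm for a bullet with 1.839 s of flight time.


drop = 0.5*g*t^2 = 0.5*9.81*1.839^2 = 16.5883 m ≈ 1659 cm

1659 cm


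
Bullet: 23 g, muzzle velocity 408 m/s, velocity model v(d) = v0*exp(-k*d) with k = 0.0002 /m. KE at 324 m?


v = v0*exp(-k*d) = 408*exp(-0.0002*324) = 382.4 m/s
E = 0.5*m*v^2 = 0.5*0.023*382.4^2 = 1682 J

1682 J
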